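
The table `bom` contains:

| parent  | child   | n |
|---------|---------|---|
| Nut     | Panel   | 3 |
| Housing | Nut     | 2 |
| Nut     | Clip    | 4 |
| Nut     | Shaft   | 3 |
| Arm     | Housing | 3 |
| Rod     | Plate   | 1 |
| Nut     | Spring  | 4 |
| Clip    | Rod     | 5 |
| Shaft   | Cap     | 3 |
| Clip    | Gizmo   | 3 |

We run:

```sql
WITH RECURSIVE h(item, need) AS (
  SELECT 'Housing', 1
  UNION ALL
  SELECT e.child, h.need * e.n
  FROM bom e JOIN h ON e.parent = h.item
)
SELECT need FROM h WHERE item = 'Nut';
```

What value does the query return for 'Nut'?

Base: (Housing, need=1).
Iteration 1: components of {Housing} -> Nut = 1*2 = 2.
Iteration 2: components of {Nut} -> Clip = 2*4 = 8, Panel = 2*3 = 6, Shaft = 2*3 = 6, Spring = 2*4 = 8.
Iteration 3: components of {Clip,Panel,Shaft,Spring} -> Cap = 6*3 = 18, Gizmo = 8*3 = 24, Rod = 8*5 = 40.
Iteration 4: components of {Cap,Gizmo,Rod} -> Plate = 40*1 = 40.
Iteration 5: no further components; recursion stops.

2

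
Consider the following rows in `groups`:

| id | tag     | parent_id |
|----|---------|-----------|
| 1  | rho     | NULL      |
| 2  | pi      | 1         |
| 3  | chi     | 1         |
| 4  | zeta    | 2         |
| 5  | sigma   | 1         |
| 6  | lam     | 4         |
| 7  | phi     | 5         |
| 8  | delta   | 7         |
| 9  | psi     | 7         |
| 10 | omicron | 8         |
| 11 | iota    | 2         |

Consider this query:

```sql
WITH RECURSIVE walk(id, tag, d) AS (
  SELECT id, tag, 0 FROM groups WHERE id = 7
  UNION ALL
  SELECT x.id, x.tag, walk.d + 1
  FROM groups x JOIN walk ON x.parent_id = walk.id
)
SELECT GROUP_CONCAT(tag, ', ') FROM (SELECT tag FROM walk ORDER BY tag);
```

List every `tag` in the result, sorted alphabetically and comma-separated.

delta, omicron, phi, psi

Base: id=7 (phi) at d 0.
Iteration 1: rows with parent_id in {7} -> delta (id 8, d 1), psi (id 9, d 1).
Iteration 2: rows with parent_id in {8,9} -> omicron (id 10, d 2).
Iteration 3: no rows with parent_id in {10}; recursion stops.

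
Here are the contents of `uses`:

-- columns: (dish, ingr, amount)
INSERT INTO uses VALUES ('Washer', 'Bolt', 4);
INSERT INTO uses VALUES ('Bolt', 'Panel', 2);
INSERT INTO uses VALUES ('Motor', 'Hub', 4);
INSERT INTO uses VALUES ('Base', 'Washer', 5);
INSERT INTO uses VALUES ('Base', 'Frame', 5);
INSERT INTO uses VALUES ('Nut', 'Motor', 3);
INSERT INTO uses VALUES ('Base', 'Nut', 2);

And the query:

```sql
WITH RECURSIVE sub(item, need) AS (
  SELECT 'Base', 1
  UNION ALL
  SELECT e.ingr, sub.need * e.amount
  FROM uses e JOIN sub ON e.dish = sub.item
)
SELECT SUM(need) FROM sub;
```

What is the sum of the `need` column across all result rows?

Base: (Base, need=1).
Iteration 1: components of {Base} -> Frame = 1*5 = 5, Nut = 1*2 = 2, Washer = 1*5 = 5.
Iteration 2: components of {Frame,Nut,Washer} -> Bolt = 5*4 = 20, Motor = 2*3 = 6.
Iteration 3: components of {Bolt,Motor} -> Hub = 6*4 = 24, Panel = 20*2 = 40.
Iteration 4: no further components; recursion stops.
SUM(need) = 1 + 2 + 5 + 5 + 6 + 20 + 24 + 40 = 103.

103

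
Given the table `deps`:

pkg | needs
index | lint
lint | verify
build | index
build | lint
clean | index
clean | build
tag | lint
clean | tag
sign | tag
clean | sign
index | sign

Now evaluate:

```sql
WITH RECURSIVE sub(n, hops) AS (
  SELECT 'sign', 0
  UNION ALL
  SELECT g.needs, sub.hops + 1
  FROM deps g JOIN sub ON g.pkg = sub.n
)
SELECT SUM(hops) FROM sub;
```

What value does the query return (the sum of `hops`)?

Base: (sign, hops=0).
Iteration 1: edges from {sign} -> (tag, hops=1).
Iteration 2: edges from {tag} -> (lint, hops=2).
Iteration 3: edges from {lint} -> (verify, hops=3).
Iteration 4: no outgoing edges from {verify}; recursion stops.
SUM(hops) = 0 + 1 + 2 + 3 = 6.

6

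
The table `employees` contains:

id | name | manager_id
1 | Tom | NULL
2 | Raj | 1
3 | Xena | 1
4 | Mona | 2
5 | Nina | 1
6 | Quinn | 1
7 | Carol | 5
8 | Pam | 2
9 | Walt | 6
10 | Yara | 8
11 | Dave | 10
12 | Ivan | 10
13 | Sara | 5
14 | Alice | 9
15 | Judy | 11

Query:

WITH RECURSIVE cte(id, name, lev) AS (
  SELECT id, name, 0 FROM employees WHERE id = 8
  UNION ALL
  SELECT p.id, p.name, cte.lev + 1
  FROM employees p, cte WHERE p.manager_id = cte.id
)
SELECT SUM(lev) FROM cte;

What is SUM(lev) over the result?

8

Base: id=8 (Pam) at lev 0.
Iteration 1: rows with manager_id in {8} -> Yara (id 10, lev 1).
Iteration 2: rows with manager_id in {10} -> Dave (id 11, lev 2), Ivan (id 12, lev 2).
Iteration 3: rows with manager_id in {11,12} -> Judy (id 15, lev 3).
Iteration 4: no rows with manager_id in {15}; recursion stops.
SUM(lev) = 0 + 1 + 2 + 2 + 3 = 8.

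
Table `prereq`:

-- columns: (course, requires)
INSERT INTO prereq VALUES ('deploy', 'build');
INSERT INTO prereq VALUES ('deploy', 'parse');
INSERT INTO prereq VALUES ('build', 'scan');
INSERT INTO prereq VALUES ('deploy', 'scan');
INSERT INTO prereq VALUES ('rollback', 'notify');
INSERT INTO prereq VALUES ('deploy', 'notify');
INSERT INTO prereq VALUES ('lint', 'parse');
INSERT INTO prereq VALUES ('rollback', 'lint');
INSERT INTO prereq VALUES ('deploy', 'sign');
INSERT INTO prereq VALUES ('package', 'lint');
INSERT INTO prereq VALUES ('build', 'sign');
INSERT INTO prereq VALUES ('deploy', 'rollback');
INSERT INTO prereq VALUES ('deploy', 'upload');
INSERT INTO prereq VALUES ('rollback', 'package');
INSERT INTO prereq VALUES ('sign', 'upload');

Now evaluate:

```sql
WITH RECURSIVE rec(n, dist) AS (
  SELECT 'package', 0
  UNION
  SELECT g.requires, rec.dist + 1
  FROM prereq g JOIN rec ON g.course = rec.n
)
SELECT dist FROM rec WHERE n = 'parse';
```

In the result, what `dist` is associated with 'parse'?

2

Base: (package, dist=0).
Iteration 1: edges from {package} -> (lint, dist=1).
Iteration 2: edges from {lint} -> (parse, dist=2).
Iteration 3: no outgoing edges from {parse}; recursion stops.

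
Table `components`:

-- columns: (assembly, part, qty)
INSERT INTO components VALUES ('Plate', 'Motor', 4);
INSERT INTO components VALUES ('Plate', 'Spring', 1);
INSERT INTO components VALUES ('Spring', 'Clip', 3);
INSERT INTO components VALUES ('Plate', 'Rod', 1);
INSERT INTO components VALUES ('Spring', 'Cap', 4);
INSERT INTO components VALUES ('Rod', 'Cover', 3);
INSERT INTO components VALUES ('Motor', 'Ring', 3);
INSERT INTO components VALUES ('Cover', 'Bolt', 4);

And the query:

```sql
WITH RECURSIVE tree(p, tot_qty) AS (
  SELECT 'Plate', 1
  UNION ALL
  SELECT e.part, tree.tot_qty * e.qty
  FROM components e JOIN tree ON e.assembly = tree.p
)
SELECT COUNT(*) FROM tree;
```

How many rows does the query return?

Base: (Plate, tot_qty=1).
Iteration 1: components of {Plate} -> Motor = 1*4 = 4, Rod = 1*1 = 1, Spring = 1*1 = 1.
Iteration 2: components of {Motor,Rod,Spring} -> Cap = 1*4 = 4, Clip = 1*3 = 3, Cover = 1*3 = 3, Ring = 4*3 = 12.
Iteration 3: components of {Cap,Clip,Cover,Ring} -> Bolt = 3*4 = 12.
Iteration 4: no further components; recursion stops.
Total rows emitted: 9.

9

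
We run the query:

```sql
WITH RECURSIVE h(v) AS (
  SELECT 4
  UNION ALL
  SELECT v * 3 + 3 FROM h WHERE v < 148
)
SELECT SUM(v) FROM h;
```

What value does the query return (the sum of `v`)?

658

Base: v=4.
Iteration 1: 4 < 148 holds -> v = 4 * 3 + 3 = 15.
Iteration 2: 15 < 148 holds -> v = 15 * 3 + 3 = 48.
Iteration 3: 48 < 148 holds -> v = 48 * 3 + 3 = 147.
Iteration 4: 147 < 148 holds -> v = 147 * 3 + 3 = 444.
Iteration 5: 444 < 148 fails; recursion stops.
SUM(v) = 4 + 15 + 48 + 147 + 444 = 658.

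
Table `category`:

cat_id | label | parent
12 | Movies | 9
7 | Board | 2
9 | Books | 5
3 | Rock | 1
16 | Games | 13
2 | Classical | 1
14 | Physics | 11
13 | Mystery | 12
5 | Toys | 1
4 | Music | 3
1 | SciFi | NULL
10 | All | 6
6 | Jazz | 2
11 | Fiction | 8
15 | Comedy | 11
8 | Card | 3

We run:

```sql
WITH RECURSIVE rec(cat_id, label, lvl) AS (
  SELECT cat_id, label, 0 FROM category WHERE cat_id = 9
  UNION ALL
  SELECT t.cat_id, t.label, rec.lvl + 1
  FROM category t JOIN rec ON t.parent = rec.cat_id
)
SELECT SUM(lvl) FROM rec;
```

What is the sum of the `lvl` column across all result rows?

6

Base: cat_id=9 (Books) at lvl 0.
Iteration 1: rows with parent in {9} -> Movies (id 12, lvl 1).
Iteration 2: rows with parent in {12} -> Mystery (id 13, lvl 2).
Iteration 3: rows with parent in {13} -> Games (id 16, lvl 3).
Iteration 4: no rows with parent in {16}; recursion stops.
SUM(lvl) = 0 + 1 + 2 + 3 = 6.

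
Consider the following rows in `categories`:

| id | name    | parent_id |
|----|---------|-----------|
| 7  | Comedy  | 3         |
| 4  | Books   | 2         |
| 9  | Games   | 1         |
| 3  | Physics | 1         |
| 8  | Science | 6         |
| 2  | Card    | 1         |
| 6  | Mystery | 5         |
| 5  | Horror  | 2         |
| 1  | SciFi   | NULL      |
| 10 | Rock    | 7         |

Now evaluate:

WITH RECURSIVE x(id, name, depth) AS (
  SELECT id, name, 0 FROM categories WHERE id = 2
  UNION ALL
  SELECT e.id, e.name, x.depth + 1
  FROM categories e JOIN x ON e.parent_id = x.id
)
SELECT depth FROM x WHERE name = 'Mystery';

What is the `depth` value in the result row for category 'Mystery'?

Base: id=2 (Card) at depth 0.
Iteration 1: rows with parent_id in {2} -> Books (id 4, depth 1), Horror (id 5, depth 1).
Iteration 2: rows with parent_id in {4,5} -> Mystery (id 6, depth 2).
Iteration 3: rows with parent_id in {6} -> Science (id 8, depth 3).
Iteration 4: no rows with parent_id in {8}; recursion stops.

2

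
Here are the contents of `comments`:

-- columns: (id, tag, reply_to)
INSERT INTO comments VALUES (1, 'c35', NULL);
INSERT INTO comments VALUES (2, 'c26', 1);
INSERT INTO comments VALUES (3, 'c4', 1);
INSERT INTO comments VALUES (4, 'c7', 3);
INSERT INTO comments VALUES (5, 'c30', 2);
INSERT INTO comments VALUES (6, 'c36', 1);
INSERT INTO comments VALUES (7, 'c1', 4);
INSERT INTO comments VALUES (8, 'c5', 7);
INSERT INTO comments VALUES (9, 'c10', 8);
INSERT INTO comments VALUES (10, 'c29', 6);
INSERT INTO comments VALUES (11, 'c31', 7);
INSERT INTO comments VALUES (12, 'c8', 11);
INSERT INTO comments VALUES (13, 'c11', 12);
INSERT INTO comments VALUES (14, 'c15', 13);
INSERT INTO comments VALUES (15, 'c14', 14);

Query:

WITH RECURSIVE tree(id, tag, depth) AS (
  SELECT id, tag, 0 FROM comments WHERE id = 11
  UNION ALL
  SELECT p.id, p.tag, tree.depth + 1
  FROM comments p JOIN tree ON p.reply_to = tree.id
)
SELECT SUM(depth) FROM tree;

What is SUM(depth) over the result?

10

Base: id=11 (c31) at depth 0.
Iteration 1: rows with reply_to in {11} -> c8 (id 12, depth 1).
Iteration 2: rows with reply_to in {12} -> c11 (id 13, depth 2).
Iteration 3: rows with reply_to in {13} -> c15 (id 14, depth 3).
Iteration 4: rows with reply_to in {14} -> c14 (id 15, depth 4).
Iteration 5: no rows with reply_to in {15}; recursion stops.
SUM(depth) = 0 + 1 + 2 + 3 + 4 = 10.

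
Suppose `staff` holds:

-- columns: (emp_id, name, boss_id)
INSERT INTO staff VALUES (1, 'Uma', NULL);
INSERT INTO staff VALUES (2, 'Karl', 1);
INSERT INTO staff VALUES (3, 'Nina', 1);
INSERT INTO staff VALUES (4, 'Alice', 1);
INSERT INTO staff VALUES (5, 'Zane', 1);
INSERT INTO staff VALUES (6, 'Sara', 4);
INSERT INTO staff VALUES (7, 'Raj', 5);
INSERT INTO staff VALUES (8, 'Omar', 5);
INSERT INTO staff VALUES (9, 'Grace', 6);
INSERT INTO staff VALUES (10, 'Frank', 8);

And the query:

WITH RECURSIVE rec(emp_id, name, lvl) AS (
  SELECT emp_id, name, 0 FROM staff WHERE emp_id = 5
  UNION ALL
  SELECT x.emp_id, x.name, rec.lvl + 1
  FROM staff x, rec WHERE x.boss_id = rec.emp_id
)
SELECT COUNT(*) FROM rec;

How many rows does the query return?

4

Base: emp_id=5 (Zane) at lvl 0.
Iteration 1: rows with boss_id in {5} -> Raj (id 7, lvl 1), Omar (id 8, lvl 1).
Iteration 2: rows with boss_id in {7,8} -> Frank (id 10, lvl 2).
Iteration 3: no rows with boss_id in {10}; recursion stops.
Total rows emitted: 4.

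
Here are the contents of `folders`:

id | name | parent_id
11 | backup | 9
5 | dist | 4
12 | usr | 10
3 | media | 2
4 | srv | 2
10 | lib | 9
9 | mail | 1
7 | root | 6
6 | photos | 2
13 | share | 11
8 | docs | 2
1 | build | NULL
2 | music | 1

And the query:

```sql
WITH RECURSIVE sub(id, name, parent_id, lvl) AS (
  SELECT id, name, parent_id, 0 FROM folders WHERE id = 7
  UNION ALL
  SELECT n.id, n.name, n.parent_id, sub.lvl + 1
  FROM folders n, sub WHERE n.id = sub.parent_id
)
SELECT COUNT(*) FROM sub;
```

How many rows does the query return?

4

Base: id=7 (root), parent_id=6, lvl 0.
Iteration 1: join on id=6 -> photos (id 6, parent_id=2, lvl 1).
Iteration 2: join on id=2 -> music (id 2, parent_id=1, lvl 2).
Iteration 3: join on id=1 -> build (id 1, parent_id=NULL, lvl 3).
Iteration 4: parent_id is NULL; no match; recursion stops.
Total rows emitted: 4.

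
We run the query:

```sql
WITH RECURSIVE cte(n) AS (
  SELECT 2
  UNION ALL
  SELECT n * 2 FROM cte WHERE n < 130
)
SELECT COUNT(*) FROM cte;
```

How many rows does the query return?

Base: n=2.
Iteration 1: 2 < 130 holds -> n = 2 * 2 = 4.
Iteration 2: 4 < 130 holds -> n = 4 * 2 = 8.
Iteration 3: 8 < 130 holds -> n = 8 * 2 = 16.
Iteration 4: 16 < 130 holds -> n = 16 * 2 = 32.
Iteration 5: 32 < 130 holds -> n = 32 * 2 = 64.
Iteration 6: 64 < 130 holds -> n = 64 * 2 = 128.
Iteration 7: 128 < 130 holds -> n = 128 * 2 = 256.
Iteration 8: 256 < 130 fails; recursion stops.
Total rows emitted: 8.

8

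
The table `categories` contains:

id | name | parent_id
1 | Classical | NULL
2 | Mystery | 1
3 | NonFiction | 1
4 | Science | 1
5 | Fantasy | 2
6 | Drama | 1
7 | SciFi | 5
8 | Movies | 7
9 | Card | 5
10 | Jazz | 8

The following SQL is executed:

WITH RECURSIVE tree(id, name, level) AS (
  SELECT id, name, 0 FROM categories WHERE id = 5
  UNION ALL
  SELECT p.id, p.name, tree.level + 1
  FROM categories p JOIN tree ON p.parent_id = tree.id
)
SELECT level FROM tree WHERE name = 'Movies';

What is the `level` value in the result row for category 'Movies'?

Base: id=5 (Fantasy) at level 0.
Iteration 1: rows with parent_id in {5} -> SciFi (id 7, level 1), Card (id 9, level 1).
Iteration 2: rows with parent_id in {7,9} -> Movies (id 8, level 2).
Iteration 3: rows with parent_id in {8} -> Jazz (id 10, level 3).
Iteration 4: no rows with parent_id in {10}; recursion stops.

2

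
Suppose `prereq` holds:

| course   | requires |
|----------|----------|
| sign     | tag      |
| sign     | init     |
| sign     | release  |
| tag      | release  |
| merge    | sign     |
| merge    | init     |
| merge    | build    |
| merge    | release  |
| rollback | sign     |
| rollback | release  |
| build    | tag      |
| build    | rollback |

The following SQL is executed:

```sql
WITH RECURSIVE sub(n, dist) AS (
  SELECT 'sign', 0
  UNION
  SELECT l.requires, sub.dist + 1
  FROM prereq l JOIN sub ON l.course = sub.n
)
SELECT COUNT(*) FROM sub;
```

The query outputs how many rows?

5

Base: (sign, dist=0).
Iteration 1: edges from {sign} -> (init, dist=1), (release, dist=1), (tag, dist=1).
Iteration 2: edges from {init,release,tag} -> (release, dist=2).
Iteration 3: no outgoing edges from {release}; recursion stops.
Total rows emitted: 5.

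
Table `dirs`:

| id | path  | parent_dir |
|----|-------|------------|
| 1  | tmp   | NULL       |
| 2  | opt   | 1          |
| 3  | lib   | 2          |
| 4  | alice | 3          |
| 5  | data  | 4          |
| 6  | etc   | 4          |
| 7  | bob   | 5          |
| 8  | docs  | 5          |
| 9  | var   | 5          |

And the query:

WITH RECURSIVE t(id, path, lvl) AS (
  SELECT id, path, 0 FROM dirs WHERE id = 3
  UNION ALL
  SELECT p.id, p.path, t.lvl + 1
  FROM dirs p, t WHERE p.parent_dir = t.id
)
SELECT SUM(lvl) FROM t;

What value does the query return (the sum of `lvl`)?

14

Base: id=3 (lib) at lvl 0.
Iteration 1: rows with parent_dir in {3} -> alice (id 4, lvl 1).
Iteration 2: rows with parent_dir in {4} -> data (id 5, lvl 2), etc (id 6, lvl 2).
Iteration 3: rows with parent_dir in {5,6} -> bob (id 7, lvl 3), docs (id 8, lvl 3), var (id 9, lvl 3).
Iteration 4: no rows with parent_dir in {7,8,9}; recursion stops.
SUM(lvl) = 0 + 1 + 2 + 2 + 3 + 3 + 3 = 14.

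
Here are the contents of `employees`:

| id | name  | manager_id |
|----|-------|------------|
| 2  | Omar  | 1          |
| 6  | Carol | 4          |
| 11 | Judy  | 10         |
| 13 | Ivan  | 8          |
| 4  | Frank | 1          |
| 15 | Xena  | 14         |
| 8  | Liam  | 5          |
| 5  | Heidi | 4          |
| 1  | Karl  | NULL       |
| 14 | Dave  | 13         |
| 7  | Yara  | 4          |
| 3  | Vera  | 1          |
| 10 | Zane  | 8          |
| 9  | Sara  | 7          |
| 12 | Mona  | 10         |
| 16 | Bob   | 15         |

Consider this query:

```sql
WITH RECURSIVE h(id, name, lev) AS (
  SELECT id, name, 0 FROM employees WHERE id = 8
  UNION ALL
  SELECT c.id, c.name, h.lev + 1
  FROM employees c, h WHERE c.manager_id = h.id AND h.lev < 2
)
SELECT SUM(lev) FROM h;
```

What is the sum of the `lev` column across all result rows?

Base: id=8 (Liam) at lev 0.
Iteration 1: rows with manager_id in {8} -> Zane (id 10, lev 1), Ivan (id 13, lev 1).
Iteration 2: rows with manager_id in {10,13} -> Judy (id 11, lev 2), Mona (id 12, lev 2), Dave (id 14, lev 2).
Iteration 3: lev < 2 fails for all current rows; recursion stops.
SUM(lev) = 0 + 1 + 1 + 2 + 2 + 2 = 8.

8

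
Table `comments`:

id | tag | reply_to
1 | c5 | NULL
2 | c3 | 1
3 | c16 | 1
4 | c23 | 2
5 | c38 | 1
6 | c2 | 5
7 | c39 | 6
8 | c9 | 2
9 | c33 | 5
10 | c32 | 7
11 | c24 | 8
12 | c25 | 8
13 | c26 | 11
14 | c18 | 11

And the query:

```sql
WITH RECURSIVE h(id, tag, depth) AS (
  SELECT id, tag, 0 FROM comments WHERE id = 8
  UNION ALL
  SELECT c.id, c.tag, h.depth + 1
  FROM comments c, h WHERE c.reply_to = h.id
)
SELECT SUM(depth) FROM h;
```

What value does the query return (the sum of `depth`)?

6

Base: id=8 (c9) at depth 0.
Iteration 1: rows with reply_to in {8} -> c24 (id 11, depth 1), c25 (id 12, depth 1).
Iteration 2: rows with reply_to in {11,12} -> c26 (id 13, depth 2), c18 (id 14, depth 2).
Iteration 3: no rows with reply_to in {13,14}; recursion stops.
SUM(depth) = 0 + 1 + 1 + 2 + 2 = 6.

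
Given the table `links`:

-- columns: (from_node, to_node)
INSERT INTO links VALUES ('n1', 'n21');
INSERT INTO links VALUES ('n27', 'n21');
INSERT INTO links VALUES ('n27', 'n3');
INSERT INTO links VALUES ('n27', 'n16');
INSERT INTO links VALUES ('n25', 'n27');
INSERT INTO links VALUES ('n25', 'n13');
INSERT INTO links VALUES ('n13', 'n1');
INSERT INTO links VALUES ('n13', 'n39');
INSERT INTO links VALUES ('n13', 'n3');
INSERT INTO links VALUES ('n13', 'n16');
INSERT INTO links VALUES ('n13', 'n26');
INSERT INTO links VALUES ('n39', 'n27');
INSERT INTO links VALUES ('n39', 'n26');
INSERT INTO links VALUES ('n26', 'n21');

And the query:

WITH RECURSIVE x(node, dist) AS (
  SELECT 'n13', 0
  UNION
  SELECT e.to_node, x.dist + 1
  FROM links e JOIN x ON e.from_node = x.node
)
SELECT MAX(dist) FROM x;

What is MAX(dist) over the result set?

Base: (n13, dist=0).
Iteration 1: edges from {n13} -> (n1, dist=1), (n16, dist=1), (n26, dist=1), (n3, dist=1), (n39, dist=1).
Iteration 2: edges from {n1,n16,n26,n3,n39} -> (n21, dist=2), (n26, dist=2), (n27, dist=2). [UNION drops 1 duplicate row(s)]
Iteration 3: edges from {n21,n26,n27} -> (n16, dist=3), (n21, dist=3), (n3, dist=3). [UNION drops 1 duplicate row(s)]
Iteration 4: no outgoing edges from {n16,n21,n3}; recursion stops.
dist values: 0, 1, 1, 1, 1, 1, 2, 2, 2, 3, 3, 3; the maximum is 3.

3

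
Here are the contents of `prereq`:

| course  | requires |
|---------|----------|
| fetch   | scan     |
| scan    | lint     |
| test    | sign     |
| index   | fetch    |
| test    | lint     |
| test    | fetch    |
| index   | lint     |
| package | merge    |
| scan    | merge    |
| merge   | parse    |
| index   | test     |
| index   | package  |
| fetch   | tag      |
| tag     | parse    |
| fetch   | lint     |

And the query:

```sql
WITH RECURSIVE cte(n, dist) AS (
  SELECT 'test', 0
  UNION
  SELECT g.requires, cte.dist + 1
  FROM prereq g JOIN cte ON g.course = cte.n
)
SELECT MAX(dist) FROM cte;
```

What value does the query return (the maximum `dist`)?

4

Base: (test, dist=0).
Iteration 1: edges from {test} -> (fetch, dist=1), (lint, dist=1), (sign, dist=1).
Iteration 2: edges from {fetch,lint,sign} -> (lint, dist=2), (scan, dist=2), (tag, dist=2).
Iteration 3: edges from {lint,scan,tag} -> (lint, dist=3), (merge, dist=3), (parse, dist=3).
Iteration 4: edges from {lint,merge,parse} -> (parse, dist=4).
Iteration 5: no outgoing edges from {parse}; recursion stops.
dist values: 0, 1, 1, 1, 2, 2, 2, 3, 3, 3, 4; the maximum is 4.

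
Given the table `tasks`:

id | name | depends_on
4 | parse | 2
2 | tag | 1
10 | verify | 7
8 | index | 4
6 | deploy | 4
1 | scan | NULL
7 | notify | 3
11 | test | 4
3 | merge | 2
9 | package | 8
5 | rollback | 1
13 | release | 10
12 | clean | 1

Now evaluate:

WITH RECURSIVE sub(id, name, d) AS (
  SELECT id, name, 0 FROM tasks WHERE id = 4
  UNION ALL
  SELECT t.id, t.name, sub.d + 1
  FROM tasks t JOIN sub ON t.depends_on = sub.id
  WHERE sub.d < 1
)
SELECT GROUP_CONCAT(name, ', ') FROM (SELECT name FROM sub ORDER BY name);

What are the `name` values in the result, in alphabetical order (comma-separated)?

Base: id=4 (parse) at d 0.
Iteration 1: rows with depends_on in {4} -> deploy (id 6, d 1), index (id 8, d 1), test (id 11, d 1).
Iteration 2: d < 1 fails for all current rows; recursion stops.

deploy, index, parse, test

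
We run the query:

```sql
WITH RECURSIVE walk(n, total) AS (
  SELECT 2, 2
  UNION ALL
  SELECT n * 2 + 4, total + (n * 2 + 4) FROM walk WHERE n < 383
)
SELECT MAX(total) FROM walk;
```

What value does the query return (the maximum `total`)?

Base: n=2, total=2.
Iteration 1: 2 < 383 holds -> n = 2 * 2 + 4 = 8, total = 2 + 8 = 10.
Iteration 2: 8 < 383 holds -> n = 8 * 2 + 4 = 20, total = 10 + 20 = 30.
Iteration 3: 20 < 383 holds -> n = 20 * 2 + 4 = 44, total = 30 + 44 = 74.
Iteration 4: 44 < 383 holds -> n = 44 * 2 + 4 = 92, total = 74 + 92 = 166.
Iteration 5: 92 < 383 holds -> n = 92 * 2 + 4 = 188, total = 166 + 188 = 354.
Iteration 6: 188 < 383 holds -> n = 188 * 2 + 4 = 380, total = 354 + 380 = 734.
Iteration 7: 380 < 383 holds -> n = 380 * 2 + 4 = 764, total = 734 + 764 = 1498.
Iteration 8: 764 < 383 fails; recursion stops.
total values: 2, 10, 30, 74, 166, 354, 734, 1498; the maximum is 1498.

1498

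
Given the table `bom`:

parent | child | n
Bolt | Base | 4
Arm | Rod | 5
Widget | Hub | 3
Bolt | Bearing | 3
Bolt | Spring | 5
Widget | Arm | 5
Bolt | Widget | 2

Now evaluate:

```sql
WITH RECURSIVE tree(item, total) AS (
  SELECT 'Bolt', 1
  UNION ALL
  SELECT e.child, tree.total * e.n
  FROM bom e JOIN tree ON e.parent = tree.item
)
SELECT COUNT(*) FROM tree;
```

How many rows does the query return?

Base: (Bolt, total=1).
Iteration 1: components of {Bolt} -> Base = 1*4 = 4, Bearing = 1*3 = 3, Spring = 1*5 = 5, Widget = 1*2 = 2.
Iteration 2: components of {Base,Bearing,Spring,Widget} -> Arm = 2*5 = 10, Hub = 2*3 = 6.
Iteration 3: components of {Arm,Hub} -> Rod = 10*5 = 50.
Iteration 4: no further components; recursion stops.
Total rows emitted: 8.

8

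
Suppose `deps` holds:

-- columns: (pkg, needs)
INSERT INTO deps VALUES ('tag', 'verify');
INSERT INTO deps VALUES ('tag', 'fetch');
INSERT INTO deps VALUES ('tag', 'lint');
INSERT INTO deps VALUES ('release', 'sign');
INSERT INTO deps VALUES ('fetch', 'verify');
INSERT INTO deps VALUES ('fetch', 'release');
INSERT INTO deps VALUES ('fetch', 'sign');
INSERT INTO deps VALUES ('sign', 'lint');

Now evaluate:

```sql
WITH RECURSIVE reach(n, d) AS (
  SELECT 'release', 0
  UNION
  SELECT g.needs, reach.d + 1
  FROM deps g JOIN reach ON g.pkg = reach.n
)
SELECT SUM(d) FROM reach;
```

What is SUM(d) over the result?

3

Base: (release, d=0).
Iteration 1: edges from {release} -> (sign, d=1).
Iteration 2: edges from {sign} -> (lint, d=2).
Iteration 3: no outgoing edges from {lint}; recursion stops.
SUM(d) = 0 + 1 + 2 = 3.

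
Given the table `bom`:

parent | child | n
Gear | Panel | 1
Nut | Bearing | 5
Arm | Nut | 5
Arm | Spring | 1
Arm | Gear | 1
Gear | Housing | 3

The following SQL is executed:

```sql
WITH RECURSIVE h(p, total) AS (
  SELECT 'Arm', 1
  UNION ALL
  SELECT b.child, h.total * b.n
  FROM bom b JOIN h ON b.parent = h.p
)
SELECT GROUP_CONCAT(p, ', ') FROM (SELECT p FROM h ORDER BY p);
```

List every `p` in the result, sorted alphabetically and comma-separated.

Base: (Arm, total=1).
Iteration 1: components of {Arm} -> Gear = 1*1 = 1, Nut = 1*5 = 5, Spring = 1*1 = 1.
Iteration 2: components of {Gear,Nut,Spring} -> Bearing = 5*5 = 25, Housing = 1*3 = 3, Panel = 1*1 = 1.
Iteration 3: no further components; recursion stops.

Arm, Bearing, Gear, Housing, Nut, Panel, Spring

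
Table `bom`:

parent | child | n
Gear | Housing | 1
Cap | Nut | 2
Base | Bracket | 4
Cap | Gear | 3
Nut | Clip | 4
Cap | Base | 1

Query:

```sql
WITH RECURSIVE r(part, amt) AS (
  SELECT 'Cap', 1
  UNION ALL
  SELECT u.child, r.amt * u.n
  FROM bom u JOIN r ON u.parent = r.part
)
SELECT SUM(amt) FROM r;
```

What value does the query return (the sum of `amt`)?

Base: (Cap, amt=1).
Iteration 1: components of {Cap} -> Base = 1*1 = 1, Gear = 1*3 = 3, Nut = 1*2 = 2.
Iteration 2: components of {Base,Gear,Nut} -> Bracket = 1*4 = 4, Clip = 2*4 = 8, Housing = 3*1 = 3.
Iteration 3: no further components; recursion stops.
SUM(amt) = 1 + 2 + 1 + 3 + 8 + 4 + 3 = 22.

22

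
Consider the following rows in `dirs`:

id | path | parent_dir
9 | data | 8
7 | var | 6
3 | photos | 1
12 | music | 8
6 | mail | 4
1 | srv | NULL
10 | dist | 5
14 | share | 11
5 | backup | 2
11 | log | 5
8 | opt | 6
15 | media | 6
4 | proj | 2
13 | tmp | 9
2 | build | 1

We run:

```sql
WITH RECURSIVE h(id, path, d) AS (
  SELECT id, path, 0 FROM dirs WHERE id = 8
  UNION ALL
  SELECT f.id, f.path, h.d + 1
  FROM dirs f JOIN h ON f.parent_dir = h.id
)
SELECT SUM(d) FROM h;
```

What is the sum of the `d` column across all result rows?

Base: id=8 (opt) at d 0.
Iteration 1: rows with parent_dir in {8} -> data (id 9, d 1), music (id 12, d 1).
Iteration 2: rows with parent_dir in {9,12} -> tmp (id 13, d 2).
Iteration 3: no rows with parent_dir in {13}; recursion stops.
SUM(d) = 0 + 1 + 1 + 2 = 4.

4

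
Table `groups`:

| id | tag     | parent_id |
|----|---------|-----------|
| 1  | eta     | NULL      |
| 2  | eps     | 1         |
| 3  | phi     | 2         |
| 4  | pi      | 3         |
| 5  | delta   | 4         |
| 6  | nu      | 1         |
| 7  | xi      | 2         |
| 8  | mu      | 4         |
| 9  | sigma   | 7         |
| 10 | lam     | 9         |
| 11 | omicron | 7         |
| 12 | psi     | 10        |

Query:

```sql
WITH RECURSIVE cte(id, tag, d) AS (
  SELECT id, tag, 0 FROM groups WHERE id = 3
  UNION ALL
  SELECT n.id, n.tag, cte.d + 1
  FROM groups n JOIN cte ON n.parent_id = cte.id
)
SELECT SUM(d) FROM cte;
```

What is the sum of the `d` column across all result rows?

5

Base: id=3 (phi) at d 0.
Iteration 1: rows with parent_id in {3} -> pi (id 4, d 1).
Iteration 2: rows with parent_id in {4} -> delta (id 5, d 2), mu (id 8, d 2).
Iteration 3: no rows with parent_id in {5,8}; recursion stops.
SUM(d) = 0 + 1 + 2 + 2 = 5.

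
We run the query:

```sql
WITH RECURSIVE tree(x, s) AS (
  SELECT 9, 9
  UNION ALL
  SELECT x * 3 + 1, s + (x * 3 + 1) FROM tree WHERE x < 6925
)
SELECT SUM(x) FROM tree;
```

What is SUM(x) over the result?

Base: x=9, s=9.
Iteration 1: 9 < 6925 holds -> x = 9 * 3 + 1 = 28, s = 9 + 28 = 37.
Iteration 2: 28 < 6925 holds -> x = 28 * 3 + 1 = 85, s = 37 + 85 = 122.
Iteration 3: 85 < 6925 holds -> x = 85 * 3 + 1 = 256, s = 122 + 256 = 378.
Iteration 4: 256 < 6925 holds -> x = 256 * 3 + 1 = 769, s = 378 + 769 = 1147.
Iteration 5: 769 < 6925 holds -> x = 769 * 3 + 1 = 2308, s = 1147 + 2308 = 3455.
Iteration 6: 2308 < 6925 holds -> x = 2308 * 3 + 1 = 6925, s = 3455 + 6925 = 10380.
Iteration 7: 6925 < 6925 fails; recursion stops.
SUM(x) = 9 + 28 + 85 + 256 + 769 + 2308 + 6925 = 10380.

10380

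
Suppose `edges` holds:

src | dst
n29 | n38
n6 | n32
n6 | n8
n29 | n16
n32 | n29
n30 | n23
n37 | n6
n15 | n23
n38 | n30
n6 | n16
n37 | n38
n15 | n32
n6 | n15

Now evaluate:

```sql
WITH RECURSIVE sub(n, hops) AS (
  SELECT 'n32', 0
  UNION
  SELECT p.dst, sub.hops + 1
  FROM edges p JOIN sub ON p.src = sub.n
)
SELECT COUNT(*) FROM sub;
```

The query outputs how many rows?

Base: (n32, hops=0).
Iteration 1: edges from {n32} -> (n29, hops=1).
Iteration 2: edges from {n29} -> (n16, hops=2), (n38, hops=2).
Iteration 3: edges from {n16,n38} -> (n30, hops=3).
Iteration 4: edges from {n30} -> (n23, hops=4).
Iteration 5: no outgoing edges from {n23}; recursion stops.
Total rows emitted: 6.

6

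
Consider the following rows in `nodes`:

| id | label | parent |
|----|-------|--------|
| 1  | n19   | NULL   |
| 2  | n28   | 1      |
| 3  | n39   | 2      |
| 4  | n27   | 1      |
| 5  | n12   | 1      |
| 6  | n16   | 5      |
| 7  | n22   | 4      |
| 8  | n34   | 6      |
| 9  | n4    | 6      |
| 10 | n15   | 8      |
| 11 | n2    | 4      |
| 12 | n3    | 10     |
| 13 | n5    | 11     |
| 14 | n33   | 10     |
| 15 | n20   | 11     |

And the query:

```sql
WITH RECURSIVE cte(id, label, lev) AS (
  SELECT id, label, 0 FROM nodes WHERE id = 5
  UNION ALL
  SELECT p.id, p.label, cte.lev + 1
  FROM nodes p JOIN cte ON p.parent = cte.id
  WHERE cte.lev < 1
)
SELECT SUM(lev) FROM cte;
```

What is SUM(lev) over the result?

1

Base: id=5 (n12) at lev 0.
Iteration 1: rows with parent in {5} -> n16 (id 6, lev 1).
Iteration 2: lev < 1 fails for all current rows; recursion stops.
SUM(lev) = 0 + 1 = 1.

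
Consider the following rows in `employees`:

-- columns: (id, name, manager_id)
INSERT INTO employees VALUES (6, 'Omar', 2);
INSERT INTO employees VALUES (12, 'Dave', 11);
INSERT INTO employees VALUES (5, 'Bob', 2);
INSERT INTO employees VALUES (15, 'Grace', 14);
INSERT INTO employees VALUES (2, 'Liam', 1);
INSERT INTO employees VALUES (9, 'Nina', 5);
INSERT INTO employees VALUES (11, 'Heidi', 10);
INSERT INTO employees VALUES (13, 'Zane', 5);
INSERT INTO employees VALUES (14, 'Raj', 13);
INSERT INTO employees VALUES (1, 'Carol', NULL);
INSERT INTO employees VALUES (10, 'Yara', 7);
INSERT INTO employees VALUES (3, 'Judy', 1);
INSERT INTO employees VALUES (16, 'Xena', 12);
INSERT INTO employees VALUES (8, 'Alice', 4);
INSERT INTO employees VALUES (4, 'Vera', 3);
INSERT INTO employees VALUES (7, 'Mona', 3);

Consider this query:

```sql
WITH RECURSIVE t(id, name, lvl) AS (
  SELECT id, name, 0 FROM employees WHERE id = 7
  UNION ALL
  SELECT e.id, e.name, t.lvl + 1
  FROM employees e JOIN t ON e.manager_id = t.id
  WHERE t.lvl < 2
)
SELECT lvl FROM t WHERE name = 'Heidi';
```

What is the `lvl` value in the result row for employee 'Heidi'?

2

Base: id=7 (Mona) at lvl 0.
Iteration 1: rows with manager_id in {7} -> Yara (id 10, lvl 1).
Iteration 2: rows with manager_id in {10} -> Heidi (id 11, lvl 2).
Iteration 3: lvl < 2 fails for all current rows; recursion stops.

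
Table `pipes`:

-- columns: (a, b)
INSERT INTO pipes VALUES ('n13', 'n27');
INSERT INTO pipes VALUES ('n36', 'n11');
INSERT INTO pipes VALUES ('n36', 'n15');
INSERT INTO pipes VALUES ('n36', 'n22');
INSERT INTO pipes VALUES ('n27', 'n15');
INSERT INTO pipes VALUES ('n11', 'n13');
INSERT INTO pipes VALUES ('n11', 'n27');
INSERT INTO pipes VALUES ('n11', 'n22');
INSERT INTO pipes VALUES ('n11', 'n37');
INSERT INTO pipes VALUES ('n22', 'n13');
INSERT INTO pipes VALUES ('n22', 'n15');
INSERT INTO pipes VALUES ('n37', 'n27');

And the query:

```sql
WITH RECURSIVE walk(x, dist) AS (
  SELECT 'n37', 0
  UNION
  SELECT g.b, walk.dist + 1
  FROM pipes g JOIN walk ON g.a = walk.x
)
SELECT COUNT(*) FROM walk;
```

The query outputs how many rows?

3

Base: (n37, dist=0).
Iteration 1: edges from {n37} -> (n27, dist=1).
Iteration 2: edges from {n27} -> (n15, dist=2).
Iteration 3: no outgoing edges from {n15}; recursion stops.
Total rows emitted: 3.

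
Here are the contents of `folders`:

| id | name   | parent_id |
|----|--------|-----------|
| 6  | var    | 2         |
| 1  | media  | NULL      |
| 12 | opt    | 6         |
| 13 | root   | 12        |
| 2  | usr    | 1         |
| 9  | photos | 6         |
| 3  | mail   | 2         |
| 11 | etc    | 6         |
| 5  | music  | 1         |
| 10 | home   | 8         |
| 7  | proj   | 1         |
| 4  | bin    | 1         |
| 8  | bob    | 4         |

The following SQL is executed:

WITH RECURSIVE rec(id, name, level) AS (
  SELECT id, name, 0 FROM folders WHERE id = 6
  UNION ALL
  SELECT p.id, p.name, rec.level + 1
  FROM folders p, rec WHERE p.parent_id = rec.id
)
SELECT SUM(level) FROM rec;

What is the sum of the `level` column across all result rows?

5

Base: id=6 (var) at level 0.
Iteration 1: rows with parent_id in {6} -> photos (id 9, level 1), etc (id 11, level 1), opt (id 12, level 1).
Iteration 2: rows with parent_id in {9,11,12} -> root (id 13, level 2).
Iteration 3: no rows with parent_id in {13}; recursion stops.
SUM(level) = 0 + 1 + 1 + 1 + 2 = 5.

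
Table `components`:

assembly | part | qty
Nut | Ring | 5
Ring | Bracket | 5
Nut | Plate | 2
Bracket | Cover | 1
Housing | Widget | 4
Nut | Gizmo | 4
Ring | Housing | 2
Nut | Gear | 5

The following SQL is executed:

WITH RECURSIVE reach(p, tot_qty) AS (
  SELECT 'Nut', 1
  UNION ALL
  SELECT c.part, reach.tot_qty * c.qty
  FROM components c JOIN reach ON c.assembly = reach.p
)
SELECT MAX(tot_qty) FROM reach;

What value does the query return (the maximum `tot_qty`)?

Base: (Nut, tot_qty=1).
Iteration 1: components of {Nut} -> Gear = 1*5 = 5, Gizmo = 1*4 = 4, Plate = 1*2 = 2, Ring = 1*5 = 5.
Iteration 2: components of {Gear,Gizmo,Plate,Ring} -> Bracket = 5*5 = 25, Housing = 5*2 = 10.
Iteration 3: components of {Bracket,Housing} -> Cover = 25*1 = 25, Widget = 10*4 = 40.
Iteration 4: no further components; recursion stops.
tot_qty values: 1, 5, 4, 2, 5, 25, 10, 25, 40; the maximum is 40.

40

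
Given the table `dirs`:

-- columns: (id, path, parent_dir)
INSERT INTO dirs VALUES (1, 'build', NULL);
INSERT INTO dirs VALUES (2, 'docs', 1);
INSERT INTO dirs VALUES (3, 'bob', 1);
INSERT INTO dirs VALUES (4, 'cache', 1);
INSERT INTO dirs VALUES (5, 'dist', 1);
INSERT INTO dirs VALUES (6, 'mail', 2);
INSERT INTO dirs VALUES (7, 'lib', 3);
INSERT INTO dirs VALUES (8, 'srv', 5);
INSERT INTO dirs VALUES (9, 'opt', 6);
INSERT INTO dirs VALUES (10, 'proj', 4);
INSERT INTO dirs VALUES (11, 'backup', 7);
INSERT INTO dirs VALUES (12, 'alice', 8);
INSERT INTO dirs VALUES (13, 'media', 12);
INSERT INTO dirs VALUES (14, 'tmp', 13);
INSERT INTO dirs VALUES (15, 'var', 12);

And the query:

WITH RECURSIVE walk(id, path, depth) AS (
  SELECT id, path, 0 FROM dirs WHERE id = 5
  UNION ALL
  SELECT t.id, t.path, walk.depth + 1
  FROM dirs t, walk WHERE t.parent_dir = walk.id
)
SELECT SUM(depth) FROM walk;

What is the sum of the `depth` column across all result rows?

13

Base: id=5 (dist) at depth 0.
Iteration 1: rows with parent_dir in {5} -> srv (id 8, depth 1).
Iteration 2: rows with parent_dir in {8} -> alice (id 12, depth 2).
Iteration 3: rows with parent_dir in {12} -> media (id 13, depth 3), var (id 15, depth 3).
Iteration 4: rows with parent_dir in {13,15} -> tmp (id 14, depth 4).
Iteration 5: no rows with parent_dir in {14}; recursion stops.
SUM(depth) = 0 + 1 + 2 + 3 + 3 + 4 = 13.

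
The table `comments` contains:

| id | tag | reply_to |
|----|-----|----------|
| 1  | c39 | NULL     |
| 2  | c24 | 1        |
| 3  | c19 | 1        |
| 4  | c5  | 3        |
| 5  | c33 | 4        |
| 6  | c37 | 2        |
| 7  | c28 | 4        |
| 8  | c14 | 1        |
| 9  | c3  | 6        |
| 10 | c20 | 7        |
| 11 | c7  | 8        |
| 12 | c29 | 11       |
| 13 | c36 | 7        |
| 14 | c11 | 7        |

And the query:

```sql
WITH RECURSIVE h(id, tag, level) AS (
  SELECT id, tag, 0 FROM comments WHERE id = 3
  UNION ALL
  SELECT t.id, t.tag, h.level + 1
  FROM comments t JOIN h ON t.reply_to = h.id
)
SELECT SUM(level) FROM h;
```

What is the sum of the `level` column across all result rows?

Base: id=3 (c19) at level 0.
Iteration 1: rows with reply_to in {3} -> c5 (id 4, level 1).
Iteration 2: rows with reply_to in {4} -> c33 (id 5, level 2), c28 (id 7, level 2).
Iteration 3: rows with reply_to in {5,7} -> c20 (id 10, level 3), c36 (id 13, level 3), c11 (id 14, level 3).
Iteration 4: no rows with reply_to in {10,13,14}; recursion stops.
SUM(level) = 0 + 1 + 2 + 2 + 3 + 3 + 3 = 14.

14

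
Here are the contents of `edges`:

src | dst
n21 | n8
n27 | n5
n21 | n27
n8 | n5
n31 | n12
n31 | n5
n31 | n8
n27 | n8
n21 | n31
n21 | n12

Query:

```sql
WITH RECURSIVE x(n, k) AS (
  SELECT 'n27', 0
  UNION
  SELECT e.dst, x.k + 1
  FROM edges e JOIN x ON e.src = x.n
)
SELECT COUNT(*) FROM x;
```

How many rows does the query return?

4

Base: (n27, k=0).
Iteration 1: edges from {n27} -> (n5, k=1), (n8, k=1).
Iteration 2: edges from {n5,n8} -> (n5, k=2).
Iteration 3: no outgoing edges from {n5}; recursion stops.
Total rows emitted: 4.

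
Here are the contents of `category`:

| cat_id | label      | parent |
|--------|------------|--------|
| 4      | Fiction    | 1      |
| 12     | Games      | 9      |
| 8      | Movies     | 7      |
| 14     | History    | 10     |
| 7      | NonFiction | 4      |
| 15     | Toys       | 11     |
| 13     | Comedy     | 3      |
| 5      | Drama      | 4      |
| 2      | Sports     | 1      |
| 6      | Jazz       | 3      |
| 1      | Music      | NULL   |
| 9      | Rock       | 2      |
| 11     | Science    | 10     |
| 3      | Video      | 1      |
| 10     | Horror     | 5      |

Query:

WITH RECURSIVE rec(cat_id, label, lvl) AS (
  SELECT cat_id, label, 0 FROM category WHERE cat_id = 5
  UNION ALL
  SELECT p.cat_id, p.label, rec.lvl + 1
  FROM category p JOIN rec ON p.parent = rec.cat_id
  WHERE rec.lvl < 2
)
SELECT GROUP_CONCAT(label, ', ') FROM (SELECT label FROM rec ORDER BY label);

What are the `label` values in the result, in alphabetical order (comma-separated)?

Base: cat_id=5 (Drama) at lvl 0.
Iteration 1: rows with parent in {5} -> Horror (id 10, lvl 1).
Iteration 2: rows with parent in {10} -> Science (id 11, lvl 2), History (id 14, lvl 2).
Iteration 3: lvl < 2 fails for all current rows; recursion stops.

Drama, History, Horror, Science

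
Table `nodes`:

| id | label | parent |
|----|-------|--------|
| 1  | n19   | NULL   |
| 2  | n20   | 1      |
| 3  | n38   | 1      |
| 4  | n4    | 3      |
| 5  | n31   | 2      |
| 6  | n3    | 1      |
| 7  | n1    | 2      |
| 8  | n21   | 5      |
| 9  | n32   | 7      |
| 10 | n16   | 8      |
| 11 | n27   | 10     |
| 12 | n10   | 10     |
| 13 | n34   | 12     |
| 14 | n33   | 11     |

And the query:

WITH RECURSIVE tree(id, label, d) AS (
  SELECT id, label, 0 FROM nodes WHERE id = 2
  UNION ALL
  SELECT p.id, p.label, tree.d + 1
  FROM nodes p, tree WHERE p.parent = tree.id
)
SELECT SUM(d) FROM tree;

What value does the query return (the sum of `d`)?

27

Base: id=2 (n20) at d 0.
Iteration 1: rows with parent in {2} -> n31 (id 5, d 1), n1 (id 7, d 1).
Iteration 2: rows with parent in {5,7} -> n21 (id 8, d 2), n32 (id 9, d 2).
Iteration 3: rows with parent in {8,9} -> n16 (id 10, d 3).
Iteration 4: rows with parent in {10} -> n27 (id 11, d 4), n10 (id 12, d 4).
Iteration 5: rows with parent in {11,12} -> n34 (id 13, d 5), n33 (id 14, d 5).
Iteration 6: no rows with parent in {13,14}; recursion stops.
SUM(d) = 0 + 1 + 1 + 2 + 2 + 3 + 4 + 4 + 5 + 5 = 27.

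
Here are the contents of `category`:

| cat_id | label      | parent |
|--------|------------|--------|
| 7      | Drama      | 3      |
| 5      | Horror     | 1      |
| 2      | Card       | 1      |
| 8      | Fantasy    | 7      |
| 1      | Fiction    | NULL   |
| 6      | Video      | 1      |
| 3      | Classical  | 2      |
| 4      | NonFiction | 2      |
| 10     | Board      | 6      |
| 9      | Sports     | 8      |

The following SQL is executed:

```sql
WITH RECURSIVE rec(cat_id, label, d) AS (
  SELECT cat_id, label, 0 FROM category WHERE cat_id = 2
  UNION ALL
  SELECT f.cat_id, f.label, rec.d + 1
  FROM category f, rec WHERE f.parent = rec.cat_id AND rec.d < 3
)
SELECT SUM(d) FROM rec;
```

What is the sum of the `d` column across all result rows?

7

Base: cat_id=2 (Card) at d 0.
Iteration 1: rows with parent in {2} -> Classical (id 3, d 1), NonFiction (id 4, d 1).
Iteration 2: rows with parent in {3,4} -> Drama (id 7, d 2).
Iteration 3: rows with parent in {7} -> Fantasy (id 8, d 3).
Iteration 4: d < 3 fails for all current rows; recursion stops.
SUM(d) = 0 + 1 + 1 + 2 + 3 = 7.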